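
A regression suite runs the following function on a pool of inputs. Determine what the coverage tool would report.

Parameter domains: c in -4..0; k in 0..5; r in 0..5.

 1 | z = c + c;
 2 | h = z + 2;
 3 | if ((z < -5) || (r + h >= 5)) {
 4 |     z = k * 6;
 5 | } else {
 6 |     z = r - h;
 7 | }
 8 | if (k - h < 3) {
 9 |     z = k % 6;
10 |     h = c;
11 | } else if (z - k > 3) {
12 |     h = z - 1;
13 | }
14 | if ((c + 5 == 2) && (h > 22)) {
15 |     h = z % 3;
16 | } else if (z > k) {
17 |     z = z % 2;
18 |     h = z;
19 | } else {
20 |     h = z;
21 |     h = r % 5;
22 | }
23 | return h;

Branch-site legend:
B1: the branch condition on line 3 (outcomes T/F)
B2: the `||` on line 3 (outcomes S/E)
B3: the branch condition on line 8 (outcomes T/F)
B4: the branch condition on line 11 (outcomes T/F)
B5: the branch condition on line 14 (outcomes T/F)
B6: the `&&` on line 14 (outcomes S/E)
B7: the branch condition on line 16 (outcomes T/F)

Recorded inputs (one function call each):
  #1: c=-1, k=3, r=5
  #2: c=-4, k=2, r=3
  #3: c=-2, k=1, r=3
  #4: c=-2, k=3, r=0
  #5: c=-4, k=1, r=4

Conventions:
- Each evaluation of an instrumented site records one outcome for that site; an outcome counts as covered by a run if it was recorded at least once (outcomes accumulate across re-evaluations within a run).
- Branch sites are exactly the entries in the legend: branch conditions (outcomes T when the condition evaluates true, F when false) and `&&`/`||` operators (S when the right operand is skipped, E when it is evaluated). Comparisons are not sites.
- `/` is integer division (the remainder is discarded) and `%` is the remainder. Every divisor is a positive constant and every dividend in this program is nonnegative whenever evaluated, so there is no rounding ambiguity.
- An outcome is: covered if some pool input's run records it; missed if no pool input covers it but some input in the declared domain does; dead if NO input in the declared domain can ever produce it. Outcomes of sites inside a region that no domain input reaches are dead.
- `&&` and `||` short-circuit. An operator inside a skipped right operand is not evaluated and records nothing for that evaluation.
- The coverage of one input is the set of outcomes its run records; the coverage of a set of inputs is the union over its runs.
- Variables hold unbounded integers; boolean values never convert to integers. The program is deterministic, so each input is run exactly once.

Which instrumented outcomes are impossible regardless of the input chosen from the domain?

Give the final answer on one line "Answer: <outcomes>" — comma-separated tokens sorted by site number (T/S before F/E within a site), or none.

running all 180 domain inputs and tallying outcomes:
  reachable outcomes have witnesses, e.g. B1=T (e.g. c=-4, k=0, r=0), B1=F (e.g. c=-2, k=0, r=0), B2=S (e.g. c=-4, k=0, r=0), B2=E (e.g. c=-2, k=0, r=0)

Answer: none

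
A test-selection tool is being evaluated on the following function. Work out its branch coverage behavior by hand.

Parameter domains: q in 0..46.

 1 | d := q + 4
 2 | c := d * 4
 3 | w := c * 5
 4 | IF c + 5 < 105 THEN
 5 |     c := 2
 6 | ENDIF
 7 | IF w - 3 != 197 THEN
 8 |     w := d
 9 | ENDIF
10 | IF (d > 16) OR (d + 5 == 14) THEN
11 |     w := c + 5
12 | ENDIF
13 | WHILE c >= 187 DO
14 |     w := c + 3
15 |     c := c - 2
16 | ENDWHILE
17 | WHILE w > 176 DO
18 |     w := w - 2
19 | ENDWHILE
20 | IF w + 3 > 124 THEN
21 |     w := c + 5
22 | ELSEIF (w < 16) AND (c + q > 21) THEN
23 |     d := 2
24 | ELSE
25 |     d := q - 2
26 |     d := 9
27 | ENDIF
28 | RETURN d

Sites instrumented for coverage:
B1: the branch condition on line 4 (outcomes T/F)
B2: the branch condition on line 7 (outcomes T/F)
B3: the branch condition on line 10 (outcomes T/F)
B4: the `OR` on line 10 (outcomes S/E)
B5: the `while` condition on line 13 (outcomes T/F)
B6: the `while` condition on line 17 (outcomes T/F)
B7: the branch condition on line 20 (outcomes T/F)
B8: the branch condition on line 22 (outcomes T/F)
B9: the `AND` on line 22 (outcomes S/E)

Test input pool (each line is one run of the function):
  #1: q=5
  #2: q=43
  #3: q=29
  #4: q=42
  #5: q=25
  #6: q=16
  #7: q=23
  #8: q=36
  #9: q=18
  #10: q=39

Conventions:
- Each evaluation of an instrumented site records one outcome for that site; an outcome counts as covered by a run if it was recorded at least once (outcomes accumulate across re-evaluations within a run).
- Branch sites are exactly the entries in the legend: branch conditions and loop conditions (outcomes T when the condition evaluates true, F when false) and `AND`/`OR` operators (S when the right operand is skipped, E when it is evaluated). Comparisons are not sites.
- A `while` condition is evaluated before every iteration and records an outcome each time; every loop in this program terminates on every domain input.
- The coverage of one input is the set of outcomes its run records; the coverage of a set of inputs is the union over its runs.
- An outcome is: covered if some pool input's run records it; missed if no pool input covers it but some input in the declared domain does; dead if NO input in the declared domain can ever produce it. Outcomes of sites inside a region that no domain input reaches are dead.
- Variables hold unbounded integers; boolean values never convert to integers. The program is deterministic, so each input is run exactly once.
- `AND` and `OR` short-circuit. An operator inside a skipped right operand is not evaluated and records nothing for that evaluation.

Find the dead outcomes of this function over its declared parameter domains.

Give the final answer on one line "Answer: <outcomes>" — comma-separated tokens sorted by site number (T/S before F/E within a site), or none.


sweeping the full domain (47 inputs) for each outcome:
  reachable outcomes have witnesses, e.g. B1=T (e.g. q=0), B1=F (e.g. q=21), B2=T (e.g. q=0), B2=F (e.g. q=6)
Answer: none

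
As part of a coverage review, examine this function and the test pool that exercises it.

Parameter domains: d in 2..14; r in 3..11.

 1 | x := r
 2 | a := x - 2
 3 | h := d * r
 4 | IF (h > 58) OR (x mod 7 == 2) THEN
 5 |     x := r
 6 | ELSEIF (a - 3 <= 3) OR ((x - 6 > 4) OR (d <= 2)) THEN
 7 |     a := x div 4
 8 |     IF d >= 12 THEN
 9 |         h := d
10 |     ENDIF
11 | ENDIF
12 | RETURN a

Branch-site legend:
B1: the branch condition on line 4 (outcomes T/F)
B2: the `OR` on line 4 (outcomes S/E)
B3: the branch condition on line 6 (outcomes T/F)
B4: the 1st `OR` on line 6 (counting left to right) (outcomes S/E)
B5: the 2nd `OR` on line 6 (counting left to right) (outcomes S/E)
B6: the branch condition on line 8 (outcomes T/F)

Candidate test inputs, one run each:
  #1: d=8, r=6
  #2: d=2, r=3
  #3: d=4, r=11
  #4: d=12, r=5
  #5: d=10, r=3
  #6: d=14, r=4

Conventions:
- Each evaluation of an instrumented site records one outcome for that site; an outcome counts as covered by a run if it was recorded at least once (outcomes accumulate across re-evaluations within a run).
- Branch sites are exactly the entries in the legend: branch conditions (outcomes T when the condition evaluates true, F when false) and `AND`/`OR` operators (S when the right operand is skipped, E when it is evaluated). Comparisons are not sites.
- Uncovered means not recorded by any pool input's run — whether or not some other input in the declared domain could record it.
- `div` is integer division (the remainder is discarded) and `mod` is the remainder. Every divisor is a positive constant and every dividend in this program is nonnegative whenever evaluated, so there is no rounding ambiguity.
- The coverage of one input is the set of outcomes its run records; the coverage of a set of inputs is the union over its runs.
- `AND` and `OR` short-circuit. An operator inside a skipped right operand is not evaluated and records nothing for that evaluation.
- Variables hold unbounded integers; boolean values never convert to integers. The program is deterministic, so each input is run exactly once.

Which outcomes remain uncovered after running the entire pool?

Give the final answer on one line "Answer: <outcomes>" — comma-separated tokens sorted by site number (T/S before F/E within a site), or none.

test 1 (d=8, r=6) hits B1=F, B2=E, B3=T, B4=S, B6=F
test 2 (d=2, r=3) hits B1=F, B2=E, B3=T, B4=S, B6=F
test 3 (d=4, r=11) hits B1=F, B2=E, B3=T, B4=E, B5=S, B6=F
test 4 (d=12, r=5) hits B1=T, B2=S
test 5 (d=10, r=3) hits B1=F, B2=E, B3=T, B4=S, B6=F
test 6 (d=14, r=4) hits B1=F, B2=E, B3=T, B4=S, B6=T
union over the pool: B1=T, B1=F, B2=S, B2=E, B3=T, B4=S, B4=E, B5=S, B6=T, B6=F
uncovered (2 of 12): B3=F, B5=E

Answer: B3=F, B5=E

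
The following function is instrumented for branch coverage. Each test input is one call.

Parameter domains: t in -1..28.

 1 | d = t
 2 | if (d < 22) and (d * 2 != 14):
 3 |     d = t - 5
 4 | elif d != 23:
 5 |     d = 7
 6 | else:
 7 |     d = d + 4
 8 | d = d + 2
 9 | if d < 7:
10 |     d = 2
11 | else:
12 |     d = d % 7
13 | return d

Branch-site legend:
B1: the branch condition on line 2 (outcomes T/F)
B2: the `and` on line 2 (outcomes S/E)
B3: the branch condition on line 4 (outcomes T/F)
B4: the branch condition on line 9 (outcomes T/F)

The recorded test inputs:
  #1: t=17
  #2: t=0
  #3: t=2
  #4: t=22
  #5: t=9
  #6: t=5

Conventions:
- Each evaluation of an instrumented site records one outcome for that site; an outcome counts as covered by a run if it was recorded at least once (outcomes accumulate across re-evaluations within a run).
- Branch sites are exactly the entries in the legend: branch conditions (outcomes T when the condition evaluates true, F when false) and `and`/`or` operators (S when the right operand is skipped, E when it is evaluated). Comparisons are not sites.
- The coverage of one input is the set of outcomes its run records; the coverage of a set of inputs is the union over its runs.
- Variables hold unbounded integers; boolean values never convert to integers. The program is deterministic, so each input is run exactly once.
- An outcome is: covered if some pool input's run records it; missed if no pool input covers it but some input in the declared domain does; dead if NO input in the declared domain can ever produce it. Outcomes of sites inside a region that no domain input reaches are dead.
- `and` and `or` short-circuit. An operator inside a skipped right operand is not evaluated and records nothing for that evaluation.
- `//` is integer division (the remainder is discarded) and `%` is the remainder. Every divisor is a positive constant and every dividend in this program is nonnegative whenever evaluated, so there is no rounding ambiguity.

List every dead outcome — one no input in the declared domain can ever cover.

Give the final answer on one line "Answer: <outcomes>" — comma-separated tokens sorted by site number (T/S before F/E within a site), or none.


checking every outcome against all 30 domain inputs:
  reachable outcomes have witnesses, e.g. B1=T (e.g. t=-1), B1=F (e.g. t=7), B2=S (e.g. t=22), B2=E (e.g. t=-1)
Answer: none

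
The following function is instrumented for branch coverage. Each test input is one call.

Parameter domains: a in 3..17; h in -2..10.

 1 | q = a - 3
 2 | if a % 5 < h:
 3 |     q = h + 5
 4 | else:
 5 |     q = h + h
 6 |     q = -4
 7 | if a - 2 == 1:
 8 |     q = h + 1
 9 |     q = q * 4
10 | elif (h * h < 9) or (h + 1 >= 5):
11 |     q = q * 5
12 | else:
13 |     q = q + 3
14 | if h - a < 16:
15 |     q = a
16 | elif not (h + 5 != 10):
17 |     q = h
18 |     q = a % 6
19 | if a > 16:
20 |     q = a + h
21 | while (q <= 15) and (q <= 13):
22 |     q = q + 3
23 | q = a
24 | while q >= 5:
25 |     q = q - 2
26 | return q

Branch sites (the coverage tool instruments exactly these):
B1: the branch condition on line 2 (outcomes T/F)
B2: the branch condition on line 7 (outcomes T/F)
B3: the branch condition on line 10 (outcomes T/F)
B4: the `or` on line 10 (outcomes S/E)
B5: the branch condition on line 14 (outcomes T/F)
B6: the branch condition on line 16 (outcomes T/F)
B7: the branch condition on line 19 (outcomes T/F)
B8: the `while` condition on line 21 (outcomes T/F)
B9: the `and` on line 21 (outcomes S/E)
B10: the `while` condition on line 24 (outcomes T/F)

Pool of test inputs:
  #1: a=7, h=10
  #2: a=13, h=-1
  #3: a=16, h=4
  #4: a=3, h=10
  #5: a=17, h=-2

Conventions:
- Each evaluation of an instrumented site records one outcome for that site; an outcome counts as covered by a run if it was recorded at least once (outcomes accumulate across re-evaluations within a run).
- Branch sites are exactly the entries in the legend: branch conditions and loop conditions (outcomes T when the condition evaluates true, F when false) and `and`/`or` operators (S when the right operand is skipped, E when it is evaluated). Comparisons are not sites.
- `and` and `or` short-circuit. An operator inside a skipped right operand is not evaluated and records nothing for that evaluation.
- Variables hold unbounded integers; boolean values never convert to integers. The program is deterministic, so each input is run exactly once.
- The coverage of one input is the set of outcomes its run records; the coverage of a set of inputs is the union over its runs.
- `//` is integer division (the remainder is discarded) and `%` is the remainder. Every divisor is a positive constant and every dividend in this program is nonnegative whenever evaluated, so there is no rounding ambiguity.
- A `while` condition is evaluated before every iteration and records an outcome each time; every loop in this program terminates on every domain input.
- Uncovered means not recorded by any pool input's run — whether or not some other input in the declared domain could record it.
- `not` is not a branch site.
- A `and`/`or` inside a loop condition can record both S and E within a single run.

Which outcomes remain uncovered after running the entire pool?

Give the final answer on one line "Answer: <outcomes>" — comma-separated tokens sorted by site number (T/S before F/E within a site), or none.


input #1 (a=7, h=10): events B1->T, B2->F, B4->E, B3->T, B5->T, B7->F, B9->E, B8->T, B9->E, B8->T, B9->E, B8->T, B9->S, B8->F, ...; covers B1=T, B2=F, B3=T, B4=E, B5=T, B7=F, B8=T, B8=F, B9=S, B9=E, B10=T, B10=F
input #2 (a=13, h=-1): events B1->F, B2->F, B4->S, B3->T, B5->T, B7->F, B9->E, B8->T, B9->S, B8->F, B10->T, B10->T, B10->T, B10->T, ...; covers B1=F, B2=F, B3=T, B4=S, B5=T, B7=F, B8=T, B8=F, B9=S, B9=E, B10=T, B10=F
input #3 (a=16, h=4): events B1->T, B2->F, B4->E, B3->T, B5->T, B7->F, B9->S, B8->F, B10->T, B10->T, B10->T, B10->T, B10->T, B10->T, ...; covers B1=T, B2=F, B3=T, B4=E, B5=T, B7=F, B8=F, B9=S, B10=T, B10=F
input #4 (a=3, h=10): events B1->T, B2->T, B5->T, B7->F, B9->E, B8->T, B9->E, B8->T, B9->E, B8->T, B9->E, B8->T, B9->E, B8->F, ...; covers B1=T, B2=T, B5=T, B7=F, B8=T, B8=F, B9=E, B10=F
input #5 (a=17, h=-2): events B1->F, B2->F, B4->S, B3->T, B5->T, B7->T, B9->E, B8->F, B10->T, B10->T, B10->T, B10->T, B10->T, B10->T, ...; covers B1=F, B2=F, B3=T, B4=S, B5=T, B7=T, B8=F, B9=E, B10=T, B10=F
union over the pool: B1=T, B1=F, B2=T, B2=F, B3=T, B4=S, B4=E, B5=T, B7=T, B7=F, B8=T, B8=F, B9=S, B9=E, B10=T, B10=F
uncovered (4 of 20): B3=F, B5=F, B6=T, B6=F
Answer: B3=F, B5=F, B6=T, B6=F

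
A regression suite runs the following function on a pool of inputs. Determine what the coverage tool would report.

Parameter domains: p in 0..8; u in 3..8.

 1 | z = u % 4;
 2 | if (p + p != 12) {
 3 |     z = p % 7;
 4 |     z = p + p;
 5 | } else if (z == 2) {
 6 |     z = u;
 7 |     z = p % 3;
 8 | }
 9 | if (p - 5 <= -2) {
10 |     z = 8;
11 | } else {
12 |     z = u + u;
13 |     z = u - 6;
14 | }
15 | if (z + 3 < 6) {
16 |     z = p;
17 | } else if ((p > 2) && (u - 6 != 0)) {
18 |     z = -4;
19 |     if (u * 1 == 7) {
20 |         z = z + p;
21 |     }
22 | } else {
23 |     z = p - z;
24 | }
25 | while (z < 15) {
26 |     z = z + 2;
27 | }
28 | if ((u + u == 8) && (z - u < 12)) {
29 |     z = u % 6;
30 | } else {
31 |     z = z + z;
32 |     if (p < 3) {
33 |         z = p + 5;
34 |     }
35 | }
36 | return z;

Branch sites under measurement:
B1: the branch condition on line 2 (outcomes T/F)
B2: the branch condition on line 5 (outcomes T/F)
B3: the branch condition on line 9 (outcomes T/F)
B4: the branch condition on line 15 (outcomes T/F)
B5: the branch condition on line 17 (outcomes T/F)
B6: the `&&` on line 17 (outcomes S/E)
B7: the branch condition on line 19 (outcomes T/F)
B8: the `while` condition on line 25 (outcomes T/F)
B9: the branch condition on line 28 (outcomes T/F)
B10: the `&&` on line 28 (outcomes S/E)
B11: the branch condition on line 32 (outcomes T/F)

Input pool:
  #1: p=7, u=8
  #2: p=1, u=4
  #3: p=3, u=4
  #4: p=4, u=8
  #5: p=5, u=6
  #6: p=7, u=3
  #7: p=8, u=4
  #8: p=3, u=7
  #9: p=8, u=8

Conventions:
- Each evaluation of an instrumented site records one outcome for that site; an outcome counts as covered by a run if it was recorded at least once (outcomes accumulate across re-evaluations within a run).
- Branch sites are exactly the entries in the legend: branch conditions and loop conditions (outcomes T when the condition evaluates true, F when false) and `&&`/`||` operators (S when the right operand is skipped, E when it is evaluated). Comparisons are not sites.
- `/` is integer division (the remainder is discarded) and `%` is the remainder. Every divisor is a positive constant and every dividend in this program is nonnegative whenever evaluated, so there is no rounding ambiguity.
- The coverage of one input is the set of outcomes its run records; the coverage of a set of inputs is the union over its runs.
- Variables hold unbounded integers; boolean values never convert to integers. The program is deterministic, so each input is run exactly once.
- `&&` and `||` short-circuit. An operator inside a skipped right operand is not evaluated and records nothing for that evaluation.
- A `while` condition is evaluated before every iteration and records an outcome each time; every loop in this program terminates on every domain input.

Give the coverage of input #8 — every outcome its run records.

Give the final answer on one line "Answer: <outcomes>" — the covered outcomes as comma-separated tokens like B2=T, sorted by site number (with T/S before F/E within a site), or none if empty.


Simulating input #8 (p=3, u=7) step by step:
  B1->T, B3->T, B4->F, B6->E, B5->T, B7->T, B8->T, B8->T, B8->T, B8->T
  B8->T, B8->T, B8->T, B8->T, B8->F, B10->S, B9->F, B11->F
distinct outcomes covered: B1=T, B3=T, B4=F, B5=T, B6=E, B7=T, B8=T, B8=F, B9=F, B10=S, B11=F
Answer: B1=T, B3=T, B4=F, B5=T, B6=E, B7=T, B8=T, B8=F, B9=F, B10=S, B11=F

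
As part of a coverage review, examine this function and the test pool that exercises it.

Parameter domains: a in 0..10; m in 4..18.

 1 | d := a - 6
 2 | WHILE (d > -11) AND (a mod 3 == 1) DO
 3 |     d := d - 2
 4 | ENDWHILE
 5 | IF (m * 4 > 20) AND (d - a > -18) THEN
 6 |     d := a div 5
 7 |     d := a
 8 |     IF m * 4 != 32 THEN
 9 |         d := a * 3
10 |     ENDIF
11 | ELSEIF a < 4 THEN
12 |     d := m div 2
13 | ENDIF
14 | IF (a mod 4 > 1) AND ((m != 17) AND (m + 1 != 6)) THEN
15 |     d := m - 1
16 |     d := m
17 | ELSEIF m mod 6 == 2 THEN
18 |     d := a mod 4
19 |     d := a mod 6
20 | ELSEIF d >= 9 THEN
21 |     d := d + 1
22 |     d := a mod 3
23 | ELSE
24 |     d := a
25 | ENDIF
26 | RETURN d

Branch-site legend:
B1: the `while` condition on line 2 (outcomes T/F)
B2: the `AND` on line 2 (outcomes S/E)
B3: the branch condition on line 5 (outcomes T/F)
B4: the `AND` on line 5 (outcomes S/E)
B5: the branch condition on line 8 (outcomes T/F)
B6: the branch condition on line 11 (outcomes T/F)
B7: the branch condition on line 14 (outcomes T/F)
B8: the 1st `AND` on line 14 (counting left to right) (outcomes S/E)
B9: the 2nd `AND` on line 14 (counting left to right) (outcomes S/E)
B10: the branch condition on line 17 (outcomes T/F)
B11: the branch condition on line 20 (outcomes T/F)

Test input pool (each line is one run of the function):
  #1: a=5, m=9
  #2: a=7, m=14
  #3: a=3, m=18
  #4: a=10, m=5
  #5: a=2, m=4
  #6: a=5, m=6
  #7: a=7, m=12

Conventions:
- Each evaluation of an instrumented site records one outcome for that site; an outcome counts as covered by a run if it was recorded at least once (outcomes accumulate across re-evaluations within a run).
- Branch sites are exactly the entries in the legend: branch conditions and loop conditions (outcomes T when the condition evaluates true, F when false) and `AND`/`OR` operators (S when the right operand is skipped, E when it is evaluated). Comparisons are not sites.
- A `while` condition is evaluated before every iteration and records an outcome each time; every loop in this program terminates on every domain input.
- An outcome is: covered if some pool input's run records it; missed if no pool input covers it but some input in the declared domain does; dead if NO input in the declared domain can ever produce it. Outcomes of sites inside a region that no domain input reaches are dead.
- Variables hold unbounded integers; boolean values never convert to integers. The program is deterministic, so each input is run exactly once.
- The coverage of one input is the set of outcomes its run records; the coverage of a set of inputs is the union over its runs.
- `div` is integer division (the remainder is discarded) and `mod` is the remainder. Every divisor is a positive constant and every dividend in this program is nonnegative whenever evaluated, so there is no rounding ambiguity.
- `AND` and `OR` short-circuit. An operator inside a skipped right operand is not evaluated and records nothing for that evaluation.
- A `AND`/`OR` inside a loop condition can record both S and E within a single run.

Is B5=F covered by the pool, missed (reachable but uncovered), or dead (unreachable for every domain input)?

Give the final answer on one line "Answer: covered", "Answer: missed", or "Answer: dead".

no pool input records B5=F
but domain input (a=0, m=8) does record it -> reachable, so missed

Answer: missed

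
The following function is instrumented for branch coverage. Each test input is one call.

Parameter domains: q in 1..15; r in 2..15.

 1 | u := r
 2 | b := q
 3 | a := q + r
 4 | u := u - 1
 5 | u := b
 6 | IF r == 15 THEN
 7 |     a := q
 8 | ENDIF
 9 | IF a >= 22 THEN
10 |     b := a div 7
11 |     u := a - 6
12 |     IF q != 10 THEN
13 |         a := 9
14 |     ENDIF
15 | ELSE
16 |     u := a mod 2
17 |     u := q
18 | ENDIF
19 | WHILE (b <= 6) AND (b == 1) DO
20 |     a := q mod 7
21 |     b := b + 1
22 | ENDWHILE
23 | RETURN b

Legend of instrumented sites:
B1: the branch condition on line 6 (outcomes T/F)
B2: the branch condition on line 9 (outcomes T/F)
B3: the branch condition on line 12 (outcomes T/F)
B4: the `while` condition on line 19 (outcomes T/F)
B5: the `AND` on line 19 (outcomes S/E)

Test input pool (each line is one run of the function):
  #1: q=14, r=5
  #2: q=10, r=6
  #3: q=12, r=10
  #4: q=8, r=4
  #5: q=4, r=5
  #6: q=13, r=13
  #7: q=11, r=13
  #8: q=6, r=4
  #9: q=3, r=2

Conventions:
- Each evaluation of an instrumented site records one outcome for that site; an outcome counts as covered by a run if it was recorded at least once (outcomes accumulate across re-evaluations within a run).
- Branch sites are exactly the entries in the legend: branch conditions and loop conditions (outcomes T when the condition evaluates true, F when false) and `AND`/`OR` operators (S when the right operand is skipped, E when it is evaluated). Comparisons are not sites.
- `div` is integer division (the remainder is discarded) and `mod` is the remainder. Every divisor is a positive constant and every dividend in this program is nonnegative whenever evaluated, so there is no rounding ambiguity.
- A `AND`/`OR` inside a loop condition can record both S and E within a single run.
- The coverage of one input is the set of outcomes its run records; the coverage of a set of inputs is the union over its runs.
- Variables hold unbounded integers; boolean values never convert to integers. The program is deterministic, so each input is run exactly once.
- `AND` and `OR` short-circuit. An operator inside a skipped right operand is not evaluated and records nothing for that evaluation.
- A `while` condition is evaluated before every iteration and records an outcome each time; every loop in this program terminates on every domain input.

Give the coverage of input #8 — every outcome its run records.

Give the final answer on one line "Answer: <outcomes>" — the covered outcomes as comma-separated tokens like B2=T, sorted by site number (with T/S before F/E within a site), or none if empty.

Tracing the run of input #8 (q=6, r=4):
  B1->F, B2->F, B5->E, B4->F
distinct outcomes covered: B1=F, B2=F, B4=F, B5=E

Answer: B1=F, B2=F, B4=F, B5=E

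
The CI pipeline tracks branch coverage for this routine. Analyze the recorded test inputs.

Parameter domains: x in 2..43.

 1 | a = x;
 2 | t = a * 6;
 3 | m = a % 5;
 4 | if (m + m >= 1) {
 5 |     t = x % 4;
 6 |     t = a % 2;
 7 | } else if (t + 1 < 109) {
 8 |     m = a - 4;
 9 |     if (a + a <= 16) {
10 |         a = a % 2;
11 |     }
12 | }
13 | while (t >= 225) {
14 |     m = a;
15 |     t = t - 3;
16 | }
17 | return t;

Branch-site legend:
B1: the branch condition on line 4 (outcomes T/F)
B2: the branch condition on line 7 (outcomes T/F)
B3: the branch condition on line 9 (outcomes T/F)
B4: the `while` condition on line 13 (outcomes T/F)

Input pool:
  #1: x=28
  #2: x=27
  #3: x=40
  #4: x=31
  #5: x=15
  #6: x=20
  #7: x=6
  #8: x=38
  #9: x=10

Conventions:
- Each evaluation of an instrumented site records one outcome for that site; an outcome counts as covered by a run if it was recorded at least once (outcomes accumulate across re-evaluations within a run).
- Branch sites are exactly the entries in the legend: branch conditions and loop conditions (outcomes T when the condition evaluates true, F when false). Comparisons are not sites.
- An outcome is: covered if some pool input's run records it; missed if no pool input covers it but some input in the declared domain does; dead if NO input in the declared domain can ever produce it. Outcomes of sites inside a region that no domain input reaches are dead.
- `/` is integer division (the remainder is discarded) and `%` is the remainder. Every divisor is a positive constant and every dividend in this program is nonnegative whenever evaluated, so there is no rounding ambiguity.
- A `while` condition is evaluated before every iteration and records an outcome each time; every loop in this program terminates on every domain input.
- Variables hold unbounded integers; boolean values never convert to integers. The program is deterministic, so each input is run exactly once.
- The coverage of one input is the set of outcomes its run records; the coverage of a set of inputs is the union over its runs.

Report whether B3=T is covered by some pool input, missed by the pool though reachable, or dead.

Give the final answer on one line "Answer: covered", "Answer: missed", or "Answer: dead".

no pool input records B3=T
but domain input (x=5) does record it -> reachable, so missed

Answer: missed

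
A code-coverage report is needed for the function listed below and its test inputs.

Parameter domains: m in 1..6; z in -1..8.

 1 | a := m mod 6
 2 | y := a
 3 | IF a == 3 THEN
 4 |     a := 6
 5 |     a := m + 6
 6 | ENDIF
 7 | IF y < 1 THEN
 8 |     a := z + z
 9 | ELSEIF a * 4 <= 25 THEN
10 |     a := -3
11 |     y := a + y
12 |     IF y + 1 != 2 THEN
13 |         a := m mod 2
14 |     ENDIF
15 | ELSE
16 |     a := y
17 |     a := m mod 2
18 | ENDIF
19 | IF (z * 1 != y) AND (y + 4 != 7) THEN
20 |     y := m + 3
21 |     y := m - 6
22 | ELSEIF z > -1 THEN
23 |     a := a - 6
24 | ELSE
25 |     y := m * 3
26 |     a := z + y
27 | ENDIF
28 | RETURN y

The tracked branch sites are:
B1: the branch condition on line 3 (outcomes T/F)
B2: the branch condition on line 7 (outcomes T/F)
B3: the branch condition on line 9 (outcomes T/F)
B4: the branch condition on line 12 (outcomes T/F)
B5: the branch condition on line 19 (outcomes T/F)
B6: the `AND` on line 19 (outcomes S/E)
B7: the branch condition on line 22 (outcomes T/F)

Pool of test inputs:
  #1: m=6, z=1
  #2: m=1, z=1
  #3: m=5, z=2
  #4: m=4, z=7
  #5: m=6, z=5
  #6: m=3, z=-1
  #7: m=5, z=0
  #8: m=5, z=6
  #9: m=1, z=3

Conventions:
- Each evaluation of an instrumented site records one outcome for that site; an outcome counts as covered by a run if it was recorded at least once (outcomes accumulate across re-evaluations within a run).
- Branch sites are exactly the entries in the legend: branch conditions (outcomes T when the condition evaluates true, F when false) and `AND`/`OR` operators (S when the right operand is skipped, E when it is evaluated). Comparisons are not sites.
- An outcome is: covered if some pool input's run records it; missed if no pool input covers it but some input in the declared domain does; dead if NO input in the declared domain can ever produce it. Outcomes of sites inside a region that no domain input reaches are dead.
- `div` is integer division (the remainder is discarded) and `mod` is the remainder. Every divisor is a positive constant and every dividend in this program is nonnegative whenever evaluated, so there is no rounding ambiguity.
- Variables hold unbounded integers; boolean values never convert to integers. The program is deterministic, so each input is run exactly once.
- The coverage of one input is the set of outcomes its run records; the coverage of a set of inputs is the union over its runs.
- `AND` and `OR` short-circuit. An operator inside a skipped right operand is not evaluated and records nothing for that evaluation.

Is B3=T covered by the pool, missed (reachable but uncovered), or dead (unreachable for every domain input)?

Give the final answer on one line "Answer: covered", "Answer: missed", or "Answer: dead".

B3=T is recorded by pool input(s) 2, 3, 4, 7, 8, 9 -> covered

Answer: covered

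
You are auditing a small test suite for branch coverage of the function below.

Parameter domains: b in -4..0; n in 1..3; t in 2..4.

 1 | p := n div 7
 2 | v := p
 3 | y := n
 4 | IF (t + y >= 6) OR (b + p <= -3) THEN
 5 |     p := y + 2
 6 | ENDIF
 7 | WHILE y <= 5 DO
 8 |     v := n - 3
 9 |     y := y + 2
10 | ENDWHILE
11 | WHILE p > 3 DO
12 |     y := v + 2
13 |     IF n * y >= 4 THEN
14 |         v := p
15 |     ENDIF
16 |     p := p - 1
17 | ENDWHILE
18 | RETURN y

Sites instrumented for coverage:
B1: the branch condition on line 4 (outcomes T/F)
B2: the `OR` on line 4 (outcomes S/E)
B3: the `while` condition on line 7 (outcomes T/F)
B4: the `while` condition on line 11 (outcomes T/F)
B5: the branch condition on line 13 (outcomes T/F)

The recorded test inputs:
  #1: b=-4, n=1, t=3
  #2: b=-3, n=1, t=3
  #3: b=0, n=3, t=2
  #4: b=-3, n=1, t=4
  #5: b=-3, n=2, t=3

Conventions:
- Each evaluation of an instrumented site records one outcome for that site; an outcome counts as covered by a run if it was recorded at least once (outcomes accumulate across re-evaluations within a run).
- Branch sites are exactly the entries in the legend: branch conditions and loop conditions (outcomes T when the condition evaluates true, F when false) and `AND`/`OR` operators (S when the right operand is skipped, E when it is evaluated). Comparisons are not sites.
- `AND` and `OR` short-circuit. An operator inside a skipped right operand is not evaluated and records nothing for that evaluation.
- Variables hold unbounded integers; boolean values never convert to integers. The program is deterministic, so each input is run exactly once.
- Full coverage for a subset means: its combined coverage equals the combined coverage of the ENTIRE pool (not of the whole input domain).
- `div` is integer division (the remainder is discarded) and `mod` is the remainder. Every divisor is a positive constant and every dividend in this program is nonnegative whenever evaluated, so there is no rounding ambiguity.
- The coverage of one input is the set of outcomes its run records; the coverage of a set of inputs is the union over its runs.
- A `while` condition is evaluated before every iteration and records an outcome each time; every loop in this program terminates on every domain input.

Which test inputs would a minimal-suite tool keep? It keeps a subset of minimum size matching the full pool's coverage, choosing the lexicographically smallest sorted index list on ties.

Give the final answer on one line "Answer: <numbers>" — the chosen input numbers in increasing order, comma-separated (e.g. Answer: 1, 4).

input #1 (b=-4, n=1, t=3): events B2->E, B1->T, B3->T, B3->T, B3->T, B3->F, B4->F; covers B1=T, B2=E, B3=T, B3=F, B4=F
input #2 (b=-3, n=1, t=3): events B2->E, B1->T, B3->T, B3->T, B3->T, B3->F, B4->F; covers B1=T, B2=E, B3=T, B3=F, B4=F
input #3 (b=0, n=3, t=2): events B2->E, B1->F, B3->T, B3->T, B3->F, B4->F; covers B1=F, B2=E, B3=T, B3=F, B4=F
input #4 (b=-3, n=1, t=4): events B2->E, B1->T, B3->T, B3->T, B3->T, B3->F, B4->F; covers B1=T, B2=E, B3=T, B3=F, B4=F
input #5 (b=-3, n=2, t=3): events B2->E, B1->T, B3->T, B3->T, B3->F, B4->T, B5->F, B4->F; covers B1=T, B2=E, B3=T, B3=F, B4=T, B4=F, B5=F
together the pool reaches 8 outcomes: B1=T, B1=F, B2=E, B3=T, B3=F, B4=T, B4=F, B5=F
checked all size-1 subsets: none covers 8 outcomes (max 7/8)
size 2: inputs {3, 5} cover all 8 outcomes, and no lexicographically smaller subset of this size does

Answer: 3, 5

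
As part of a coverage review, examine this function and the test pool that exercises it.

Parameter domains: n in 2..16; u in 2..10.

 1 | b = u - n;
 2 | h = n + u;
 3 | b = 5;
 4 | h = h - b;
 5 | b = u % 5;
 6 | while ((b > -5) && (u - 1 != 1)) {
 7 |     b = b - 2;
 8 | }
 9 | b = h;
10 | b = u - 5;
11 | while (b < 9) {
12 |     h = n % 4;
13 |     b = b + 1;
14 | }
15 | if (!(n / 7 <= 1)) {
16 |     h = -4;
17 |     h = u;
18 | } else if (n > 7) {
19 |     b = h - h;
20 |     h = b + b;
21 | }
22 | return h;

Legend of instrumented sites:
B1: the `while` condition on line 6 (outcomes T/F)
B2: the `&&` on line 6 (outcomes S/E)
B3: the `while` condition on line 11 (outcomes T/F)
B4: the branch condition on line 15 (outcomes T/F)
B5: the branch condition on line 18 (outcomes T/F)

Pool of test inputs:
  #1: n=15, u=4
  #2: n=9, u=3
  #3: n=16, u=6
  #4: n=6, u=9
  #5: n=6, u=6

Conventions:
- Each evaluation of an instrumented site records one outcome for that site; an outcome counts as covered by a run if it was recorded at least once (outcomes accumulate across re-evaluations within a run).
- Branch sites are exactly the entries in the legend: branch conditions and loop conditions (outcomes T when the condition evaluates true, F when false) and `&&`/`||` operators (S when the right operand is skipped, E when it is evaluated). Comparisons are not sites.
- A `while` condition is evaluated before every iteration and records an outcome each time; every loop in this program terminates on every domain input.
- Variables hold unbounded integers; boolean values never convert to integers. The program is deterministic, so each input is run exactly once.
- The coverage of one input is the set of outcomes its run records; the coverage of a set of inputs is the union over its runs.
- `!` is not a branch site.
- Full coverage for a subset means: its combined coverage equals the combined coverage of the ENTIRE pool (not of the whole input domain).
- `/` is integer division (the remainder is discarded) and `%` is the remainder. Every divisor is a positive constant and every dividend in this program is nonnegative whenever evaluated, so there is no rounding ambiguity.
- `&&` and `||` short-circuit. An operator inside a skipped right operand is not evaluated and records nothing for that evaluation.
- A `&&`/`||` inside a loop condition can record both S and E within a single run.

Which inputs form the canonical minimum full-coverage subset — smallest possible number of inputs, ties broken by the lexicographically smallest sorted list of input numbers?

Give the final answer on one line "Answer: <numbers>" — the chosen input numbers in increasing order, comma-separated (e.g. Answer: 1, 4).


input #1 (n=15, u=4): covers B1=T, B1=F, B2=S, B2=E, B3=T, B3=F, B4=T
input #2 (n=9, u=3): covers B1=T, B1=F, B2=S, B2=E, B3=T, B3=F, B4=F, B5=T
input #3 (n=16, u=6): covers B1=T, B1=F, B2=S, B2=E, B3=T, B3=F, B4=T
input #4 (n=6, u=9): covers B1=T, B1=F, B2=S, B2=E, B3=T, B3=F, B4=F, B5=F
input #5 (n=6, u=6): covers B1=T, B1=F, B2=S, B2=E, B3=T, B3=F, B4=F, B5=F
the full pool covers 10 outcomes: B1=T, B1=F, B2=S, B2=E, B3=T, B3=F, B4=T, B4=F, B5=T, B5=F
checked all size-1 subsets: none covers 10 outcomes (max 8/10)
checked all size-2 subsets: none covers 10 outcomes (max 9/10)
at size 3, {1, 2, 4} reaches all 10 outcomes; every lexicographically earlier size-3 subset fails
Answer: 1, 2, 4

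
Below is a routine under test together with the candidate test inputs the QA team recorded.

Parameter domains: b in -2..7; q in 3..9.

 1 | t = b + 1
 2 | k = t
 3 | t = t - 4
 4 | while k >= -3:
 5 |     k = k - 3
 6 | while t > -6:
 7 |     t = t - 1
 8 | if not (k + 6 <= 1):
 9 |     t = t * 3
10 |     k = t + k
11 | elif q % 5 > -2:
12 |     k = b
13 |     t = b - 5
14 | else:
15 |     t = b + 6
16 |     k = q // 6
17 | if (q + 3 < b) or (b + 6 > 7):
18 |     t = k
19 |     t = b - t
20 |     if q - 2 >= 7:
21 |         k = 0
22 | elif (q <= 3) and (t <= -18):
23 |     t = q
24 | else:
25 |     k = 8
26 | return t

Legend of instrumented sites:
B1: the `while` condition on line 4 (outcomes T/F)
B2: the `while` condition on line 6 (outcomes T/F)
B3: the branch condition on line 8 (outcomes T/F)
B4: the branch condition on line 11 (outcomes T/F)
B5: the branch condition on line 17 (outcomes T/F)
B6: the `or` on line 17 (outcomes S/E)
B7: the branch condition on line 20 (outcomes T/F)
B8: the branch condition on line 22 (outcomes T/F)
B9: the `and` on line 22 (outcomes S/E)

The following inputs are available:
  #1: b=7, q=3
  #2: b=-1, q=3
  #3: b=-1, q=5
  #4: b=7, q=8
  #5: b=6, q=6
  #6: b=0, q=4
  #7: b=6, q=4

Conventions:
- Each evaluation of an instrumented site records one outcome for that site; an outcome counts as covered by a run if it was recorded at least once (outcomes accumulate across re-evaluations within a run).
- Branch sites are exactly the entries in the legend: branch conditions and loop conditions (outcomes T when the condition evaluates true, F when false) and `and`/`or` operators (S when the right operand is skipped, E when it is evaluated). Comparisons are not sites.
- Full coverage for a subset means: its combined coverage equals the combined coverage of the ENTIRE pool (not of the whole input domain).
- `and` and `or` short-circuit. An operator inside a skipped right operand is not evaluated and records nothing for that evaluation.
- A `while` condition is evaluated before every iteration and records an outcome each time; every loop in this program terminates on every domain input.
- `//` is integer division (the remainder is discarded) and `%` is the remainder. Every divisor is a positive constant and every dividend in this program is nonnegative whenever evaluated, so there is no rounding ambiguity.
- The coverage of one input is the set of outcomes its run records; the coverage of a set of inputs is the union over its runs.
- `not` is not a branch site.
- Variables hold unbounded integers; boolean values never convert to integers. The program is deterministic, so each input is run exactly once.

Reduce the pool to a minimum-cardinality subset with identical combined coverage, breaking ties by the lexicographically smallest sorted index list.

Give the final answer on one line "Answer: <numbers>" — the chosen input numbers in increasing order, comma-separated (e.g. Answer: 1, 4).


input #1 (b=7, q=3): events B1->T, B1->T, B1->T, B1->T, B1->F, B2->T, B2->T, B2->T, B2->T, B2->T, B2->T, B2->T, B2->T, B2->T, ...; covers B1=T, B1=F, B2=T, B2=F, B3=T, B5=T, B6=S, B7=F
input #2 (b=-1, q=3): events B1->T, B1->T, B1->F, B2->T, B2->T, B2->F, B3->F, B4->T, B6->E, B5->F, B9->E, B8->F; covers B1=T, B1=F, B2=T, B2=F, B3=F, B4=T, B5=F, B6=E, B8=F, B9=E
input #3 (b=-1, q=5): events B1->T, B1->T, B1->F, B2->T, B2->T, B2->F, B3->F, B4->T, B6->E, B5->F, B9->S, B8->F; covers B1=T, B1=F, B2=T, B2=F, B3=F, B4=T, B5=F, B6=E, B8=F, B9=S
input #4 (b=7, q=8): events B1->T, B1->T, B1->T, B1->T, B1->F, B2->T, B2->T, B2->T, B2->T, B2->T, B2->T, B2->T, B2->T, B2->T, ...; covers B1=T, B1=F, B2=T, B2=F, B3=T, B5=T, B6=E, B7=F
input #5 (b=6, q=6): events B1->T, B1->T, B1->T, B1->T, B1->F, B2->T, B2->T, B2->T, B2->T, B2->T, B2->T, B2->T, B2->T, B2->T, ...; covers B1=T, B1=F, B2=T, B2=F, B3=F, B4=T, B5=T, B6=E, B7=F
input #6 (b=0, q=4): events B1->T, B1->T, B1->F, B2->T, B2->T, B2->T, B2->F, B3->F, B4->T, B6->E, B5->F, B9->S, B8->F; covers B1=T, B1=F, B2=T, B2=F, B3=F, B4=T, B5=F, B6=E, B8=F, B9=S
input #7 (b=6, q=4): events B1->T, B1->T, B1->T, B1->T, B1->F, B2->T, B2->T, B2->T, B2->T, B2->T, B2->T, B2->T, B2->T, B2->T, ...; covers B1=T, B1=F, B2=T, B2=F, B3=F, B4=T, B5=T, B6=E, B7=F
union over all inputs: B1=T, B1=F, B2=T, B2=F, B3=T, B3=F, B4=T, B5=T, B5=F, B6=S, B6=E, B7=F, B8=F, B9=S, B9=E (15 outcomes)
no size-1 subset reaches all 15 outcomes (best union: 10/15)
no size-2 subset reaches all 15 outcomes (best union: 14/15)
at size 3, {1, 2, 3} reaches all 15 outcomes; every lexicographically earlier size-3 subset fails
Answer: 1, 2, 3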